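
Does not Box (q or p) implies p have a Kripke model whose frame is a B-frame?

Yes, satisfiable

1. not Box (q or p) implies p, u
2. p, u   [implies-rule on 1 (branches; this branch)]
Accessibility: uRu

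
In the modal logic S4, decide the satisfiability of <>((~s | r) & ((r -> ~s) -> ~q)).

Yes, satisfiable

1. <>((~s | r) & ((r -> ~s) -> ~q)), w0
2. (~s | r) & ((r -> ~s) -> ~q), w1
3. ~s | r, w1
4. (r -> ~s) -> ~q, w1
5. r, w1
6. ~q, w1
Accessibility: w0Rw0, w0Rw1, w1Rw1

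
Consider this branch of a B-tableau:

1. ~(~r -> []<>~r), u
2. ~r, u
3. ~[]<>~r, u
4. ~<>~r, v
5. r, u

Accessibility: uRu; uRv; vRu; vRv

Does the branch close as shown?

Both r and ~r appear at u.

Closed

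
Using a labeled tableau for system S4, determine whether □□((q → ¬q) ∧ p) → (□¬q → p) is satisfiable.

1. □□((q → ¬q) ∧ p) → (□¬q → p), w0
2. □¬q → p, w0
3. p, w0
Accessibility: w0Rw0

Satisfiable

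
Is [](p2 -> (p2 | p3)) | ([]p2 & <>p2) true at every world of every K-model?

Yes, valid

Tableau for the negation ~([](p2 -> (p2 | p3)) | ([]p2 & <>p2)):
1. ~([](p2 -> (p2 | p3)) | ([]p2 & <>p2)), u
2. ~[](p2 -> (p2 | p3)), u
3. ~([]p2 & <>p2), u
4. ~<>p2, u
5. ~(p2 -> (p2 | p3)), v
6. p2, v
7. ~(p2 | p3), v
8. ~p2, v
9. ~p3, v
Accessibility: uRv
Branch closes: p2 and ~p2 both at v.
All branches of the negation close; one closing branch shown above.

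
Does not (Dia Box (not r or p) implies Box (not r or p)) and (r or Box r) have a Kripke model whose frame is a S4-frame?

Satisfiable (open branch found)

1. not (Dia Box (not r or p) implies Box (not r or p)) and (r or Box r), 0
2. not (Dia Box (not r or p) implies Box (not r or p)), 0
3. r or Box r, 0
4. Dia Box (not r or p), 0
5. not Box (not r or p), 0
6. Box r, 0
7. r, 0
8. Box (not r or p), 1
9. r, 1
10. not r or p, 1
11. p, 1
12. not (not r or p), 2
13. r, 2
14. not p, 2
Accessibility: 0R0, 0R1, 0R2, 1R1, 2R2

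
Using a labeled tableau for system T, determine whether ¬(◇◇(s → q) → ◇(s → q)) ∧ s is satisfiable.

Satisfiable (open branch found)

1. ¬(◇◇(s → q) → ◇(s → q)) ∧ s, w0
2. ¬(◇◇(s → q) → ◇(s → q)), w0
3. s, w0
4. ◇◇(s → q), w0
5. ¬◇(s → q), w0
6. ¬(s → q), w0
7. ¬q, w0
8. ◇(s → q), w1
9. ¬(s → q), w1
10. s, w1
11. ¬q, w1
12. s → q, w2
13. q, w2
Accessibility: w0Rw0, w0Rw1, w1Rw1, w1Rw2, w2Rw2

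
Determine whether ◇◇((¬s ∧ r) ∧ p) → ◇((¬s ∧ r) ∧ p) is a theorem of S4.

Tableau for the negation ¬(◇◇((¬s ∧ r) ∧ p) → ◇((¬s ∧ r) ∧ p)):
1. ¬(◇◇((¬s ∧ r) ∧ p) → ◇((¬s ∧ r) ∧ p)), w0
2. ◇◇((¬s ∧ r) ∧ p), w0
3. ¬◇((¬s ∧ r) ∧ p), w0
4. ¬((¬s ∧ r) ∧ p), w0
5. ¬(¬s ∧ r), w0
6. ¬r, w0
7. ◇((¬s ∧ r) ∧ p), w1
8. ¬((¬s ∧ r) ∧ p), w1
9. ¬(¬s ∧ r), w1
10. ¬r, w1
11. (¬s ∧ r) ∧ p, w2
12. ¬s ∧ r, w2
13. p, w2
14. ¬s, w2
15. r, w2
16. ¬((¬s ∧ r) ∧ p), w2
17. ¬(¬s ∧ r), w2
18. ¬r, w2
Accessibility: w0Rw0, w0Rw1, w0Rw2, w1Rw1, w1Rw2, w2Rw2
Branch closes: r and ¬r both at w2.
Every branch of the negation's tableau closes; the branch above is one of them.

Valid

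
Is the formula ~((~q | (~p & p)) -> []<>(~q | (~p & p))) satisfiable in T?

Yes, satisfiable

1. ~((~q | (~p & p)) -> []<>(~q | (~p & p))), w0
2. ~q | (~p & p), w0   [~->-rule on 1]
3. ~[]<>(~q | (~p & p)), w0   [~->-rule on 1]
4. ~q, w0   [|-rule on 2 (branches; this branch)]
5. ~<>(~q | (~p & p)), w1   [~[]-rule on 3: fresh world w1, w0Rw1]
6. ~(~q | (~p & p)), w1   [~<>-rule on 5 via w1Rw1]
7. q, w1   [~|-rule on 6]
8. ~(~p & p), w1   [~|-rule on 6]
9. ~p, w1   [~&-rule on 8 (branches; this branch)]
Accessibility: w0Rw0, w0Rw1, w1Rw1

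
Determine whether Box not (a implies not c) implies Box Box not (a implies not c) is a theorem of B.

Tableau for the negation not (Box not (a implies not c) implies Box Box not (a implies not c)):
1. not (Box not (a implies not c) implies Box Box not (a implies not c)), 0
2. Box not (a implies not c), 0
3. not Box Box not (a implies not c), 0
4. not (a implies not c), 0
5. a, 0
6. c, 0
7. not Box not (a implies not c), 1
8. not (a implies not c), 1
9. a, 1
10. c, 1
11. a implies not c, 2
12. not c, 2
Accessibility: 0R0, 0R1, 1R0, 1R1, 1R2, 2R1, 2R2
The negation has an open branch (countermodel exists).

Not valid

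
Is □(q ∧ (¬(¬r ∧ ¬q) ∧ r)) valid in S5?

No, not valid

Tableau for the negation ¬□(q ∧ (¬(¬r ∧ ¬q) ∧ r)):
1. ¬□(q ∧ (¬(¬r ∧ ¬q) ∧ r)), 0
2. ¬(q ∧ (¬(¬r ∧ ¬q) ∧ r)), 1
3. ¬(¬(¬r ∧ ¬q) ∧ r), 1
4. ¬r, 1
Accessibility: 0R0, 0R1, 1R0, 1R1
The negation has an open branch (countermodel exists).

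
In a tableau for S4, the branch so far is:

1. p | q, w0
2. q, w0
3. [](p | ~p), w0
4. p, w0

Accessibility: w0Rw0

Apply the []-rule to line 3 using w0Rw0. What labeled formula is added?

p | ~p, w0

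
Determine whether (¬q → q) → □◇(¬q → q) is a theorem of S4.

Not valid

Tableau for the negation ¬((¬q → q) → □◇(¬q → q)):
1. ¬((¬q → q) → □◇(¬q → q)), 0
2. ¬q → q, 0
3. ¬□◇(¬q → q), 0
4. q, 0
5. ¬◇(¬q → q), 1
6. ¬(¬q → q), 1
7. ¬q, 1
Accessibility: 0R0, 0R1, 1R1
The negation has an open branch (countermodel exists).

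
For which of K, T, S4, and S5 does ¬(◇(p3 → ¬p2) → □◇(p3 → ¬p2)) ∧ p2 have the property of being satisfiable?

S4-tableau for the formula:
1. ¬(◇(p3 → ¬p2) → □◇(p3 → ¬p2)) ∧ p2, 0
2. ¬(◇(p3 → ¬p2) → □◇(p3 → ¬p2)), 0
3. p2, 0
4. ◇(p3 → ¬p2), 0
5. ¬□◇(p3 → ¬p2), 0
6. p3 → ¬p2, 1
7. ¬p2, 1
8. ¬◇(p3 → ¬p2), 2
9. ¬(p3 → ¬p2), 2
10. p3, 2
11. p2, 2
Accessibility: 0R0, 0R1, 0R2, 1R1, 2R2
Complete open branch: satisfiable in S4, hence also in K, T (this S4-model is also a K-model and a T-model).
S5-tableau for the formula:
1. ¬(◇(p3 → ¬p2) → □◇(p3 → ¬p2)) ∧ p2, 0
2. ¬(◇(p3 → ¬p2) → □◇(p3 → ¬p2)), 0
3. p2, 0
4. ◇(p3 → ¬p2), 0
5. ¬□◇(p3 → ¬p2), 0
6. p3 → ¬p2, 1
7. ¬p2, 1
8. ¬◇(p3 → ¬p2), 2
9. ¬(p3 → ¬p2), 0
10. p3, 0
11. ¬(p3 → ¬p2), 1
12. p3, 1
13. p2, 1
Accessibility: 0R0, 0R1, 0R2, 1R0, 1R1, 1R2, 2R0, 2R1, 2R2
Branch closes: p2 and ¬p2 both at 1.
Every branch closes (one shown): unsatisfiable in S5.

K, T, S4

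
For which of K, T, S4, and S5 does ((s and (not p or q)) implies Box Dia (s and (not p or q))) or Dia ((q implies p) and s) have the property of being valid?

S4-tableau for the negation not (((s and (not p or q)) implies Box Dia (s and (not p or q))) or Dia ((q implies p) and s)):
1. not (((s and (not p or q)) implies Box Dia (s and (not p or q))) or Dia ((q implies p) and s)), 0
2. not ((s and (not p or q)) implies Box Dia (s and (not p or q))), 0
3. not Dia ((q implies p) and s), 0
4. s and (not p or q), 0
5. not Box Dia (s and (not p or q)), 0
6. s, 0
7. not p or q, 0
8. not ((q implies p) and s), 0
9. q, 0
10. not (q implies p), 0
11. not p, 0
12. not Dia (s and (not p or q)), 1
13. not ((q implies p) and s), 1
14. not (s and (not p or q)), 1
15. not s, 1
16. not (not p or q), 1
17. p, 1
18. not q, 1
Accessibility: 0R0, 0R1, 1R1
Complete open branch: countermodel on an S4-frame, so not valid in S4, nor in K, T (the same frame is also a K-frame and a T-frame).
S5-tableau for the negation not (((s and (not p or q)) implies Box Dia (s and (not p or q))) or Dia ((q implies p) and s)):
1. not (((s and (not p or q)) implies Box Dia (s and (not p or q))) or Dia ((q implies p) and s)), 0
2. not ((s and (not p or q)) implies Box Dia (s and (not p or q))), 0
3. not Dia ((q implies p) and s), 0
4. s and (not p or q), 0
5. not Box Dia (s and (not p or q)), 0
6. s, 0
7. not p or q, 0
8. not ((q implies p) and s), 0
9. q, 0
10. not (q implies p), 0
11. not p, 0
12. not Dia (s and (not p or q)), 1
13. not ((q implies p) and s), 1
14. not (s and (not p or q)), 0
15. not (s and (not p or q)), 1
16. not (q implies p), 1
17. q, 1
18. not p, 1
19. not (not p or q), 0
20. p, 0
21. not q, 0
Accessibility: 0R0, 0R1, 1R0, 1R1
Branch closes: p and not p both at 0.
Every branch closes (one shown): valid in S5.

S5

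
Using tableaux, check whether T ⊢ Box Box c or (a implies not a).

Tableau for the negation not (Box Box c or (a implies not a)):
1. not (Box Box c or (a implies not a)), u
2. not Box Box c, u   [neg-or-rule on 1]
3. not (a implies not a), u   [neg-or-rule on 1]
4. a, u   [neg-implies-rule on 3]
5. not Box c, v   [neg-Box-rule on 2: fresh world v, uRv]
6. not c, w   [neg-Box-rule on 5: fresh world w, vRw]
Accessibility: uRu, uRv, vRv, vRw, wRw
The negation has an open branch (countermodel exists).

No, not valid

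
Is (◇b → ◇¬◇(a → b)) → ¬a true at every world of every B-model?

Tableau for the negation ¬((◇b → ◇¬◇(a → b)) → ¬a):
1. ¬((◇b → ◇¬◇(a → b)) → ¬a), u
2. ◇b → ◇¬◇(a → b), u   [¬→-rule on 1]
3. a, u   [¬→-rule on 1]
4. ◇¬◇(a → b), u   [→-rule on 2 (branches; this branch)]
5. ¬◇(a → b), v   [◇-rule on 4: fresh world v, uRv]
6. ¬(a → b), u   [¬◇-rule on 5 via vRu]
7. ¬b, u   [¬→-rule on 6]
8. ¬(a → b), v   [¬◇-rule on 5 via vRv]
9. a, v   [¬→-rule on 8]
10. ¬b, v   [¬→-rule on 8]
Accessibility: uRu, uRv, vRu, vRv
The negation has an open branch (countermodel exists).

Invalid (countermodel exists)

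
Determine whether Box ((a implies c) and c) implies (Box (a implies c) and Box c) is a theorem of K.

Valid in K

Tableau for the negation not (Box ((a implies c) and c) implies (Box (a implies c) and Box c)):
1. not (Box ((a implies c) and c) implies (Box (a implies c) and Box c)), w0
2. Box ((a implies c) and c), w0
3. not (Box (a implies c) and Box c), w0
4. not Box (a implies c), w0
5. not (a implies c), w1
6. a, w1
7. not c, w1
8. (a implies c) and c, w1
9. a implies c, w1
10. c, w1
Accessibility: w0Rw1
Branch closes: c and not c both at w1.
All branches of the negation close; one closing branch shown above.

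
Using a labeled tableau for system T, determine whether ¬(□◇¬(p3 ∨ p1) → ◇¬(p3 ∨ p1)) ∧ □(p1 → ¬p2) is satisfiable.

Unsatisfiable (every branch closes)

1. ¬(□◇¬(p3 ∨ p1) → ◇¬(p3 ∨ p1)) ∧ □(p1 → ¬p2), w0
2. ¬(□◇¬(p3 ∨ p1) → ◇¬(p3 ∨ p1)), w0
3. □(p1 → ¬p2), w0
4. □◇¬(p3 ∨ p1), w0
5. ¬◇¬(p3 ∨ p1), w0
6. p1 → ¬p2, w0
7. ◇¬(p3 ∨ p1), w0
8. p3 ∨ p1, w0
9. ¬p2, w0
10. p1, w0
11. ¬(p3 ∨ p1), w1
12. ¬p3, w1
13. ¬p1, w1
14. p1 → ¬p2, w1
15. ◇¬(p3 ∨ p1), w1
16. p3 ∨ p1, w1
17. ¬p2, w1
18. p1, w1
Accessibility: w0Rw0, w0Rw1, w1Rw1
Branch closes: p1 and ¬p1 both at w1.
(One branch shown.) All branches close.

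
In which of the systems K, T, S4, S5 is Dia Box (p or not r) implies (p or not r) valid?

S5

S4-tableau for the negation not (Dia Box (p or not r) implies (p or not r)):
1. not (Dia Box (p or not r) implies (p or not r)), w0
2. Dia Box (p or not r), w0   [neg-implies-rule on 1]
3. not (p or not r), w0   [neg-implies-rule on 1]
4. not p, w0   [neg-or-rule on 3]
5. r, w0   [neg-or-rule on 3]
6. Box (p or not r), w1   [Dia-rule on 2: fresh world w1, w0Rw1]
7. p or not r, w1   [Box-rule on 6 via w1Rw1]
8. not r, w1   [or-rule on 7 (branches; this branch)]
Accessibility: w0Rw0, w0Rw1, w1Rw1
Complete open branch: countermodel on an S4-frame, so not valid in S4, nor in K, T (the same frame is also a K-frame and a T-frame).
S5-tableau for the negation not (Dia Box (p or not r) implies (p or not r)):
1. not (Dia Box (p or not r) implies (p or not r)), w0
2. Dia Box (p or not r), w0   [neg-implies-rule on 1]
3. not (p or not r), w0   [neg-implies-rule on 1]
4. not p, w0   [neg-or-rule on 3]
5. r, w0   [neg-or-rule on 3]
6. Box (p or not r), w1   [Dia-rule on 2: fresh world w1, w0Rw1]
7. p or not r, w0   [Box-rule on 6 via w1Rw0]
8. p or not r, w1   [Box-rule on 6 via w1Rw1]
9. not r, w0   [or-rule on 7 (branches; this branch)]
Accessibility: w0Rw0, w0Rw1, w1Rw0, w1Rw1
Branch closes: r and not r both at w0.
Every branch closes (one shown): valid in S5.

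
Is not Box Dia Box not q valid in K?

Tableau for the negation Box Dia Box not q:
1. Box Dia Box not q, w0
The negation has an open branch (countermodel exists).

Invalid (countermodel exists)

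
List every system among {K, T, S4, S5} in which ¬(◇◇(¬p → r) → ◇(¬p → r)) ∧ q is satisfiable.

S4-tableau for the formula:
1. ¬(◇◇(¬p → r) → ◇(¬p → r)) ∧ q, 0
2. ¬(◇◇(¬p → r) → ◇(¬p → r)), 0
3. q, 0
4. ◇◇(¬p → r), 0
5. ¬◇(¬p → r), 0
6. ¬(¬p → r), 0
7. ¬p, 0
8. ¬r, 0
9. ◇(¬p → r), 1
10. ¬(¬p → r), 1
11. ¬p, 1
12. ¬r, 1
13. ¬p → r, 2
14. ¬(¬p → r), 2
15. ¬p, 2
16. ¬r, 2
17. r, 2
Accessibility: 0R0, 0R1, 0R2, 1R1, 1R2, 2R2
Branch closes: r and ¬r both at 2.
Every branch closes (one shown): unsatisfiable in S4, hence also in S5 (every S5-frame is an S4-frame).
T-tableau for the formula:
1. ¬(◇◇(¬p → r) → ◇(¬p → r)) ∧ q, 0
2. ¬(◇◇(¬p → r) → ◇(¬p → r)), 0
3. q, 0
4. ◇◇(¬p → r), 0
5. ¬◇(¬p → r), 0
6. ¬(¬p → r), 0
7. ¬p, 0
8. ¬r, 0
9. ◇(¬p → r), 1
10. ¬(¬p → r), 1
11. ¬p, 1
12. ¬r, 1
13. ¬p → r, 2
14. r, 2
Accessibility: 0R0, 0R1, 1R1, 1R2, 2R2
Complete open branch: satisfiable in T, hence also in K (this T-model is also a K-model).

K, T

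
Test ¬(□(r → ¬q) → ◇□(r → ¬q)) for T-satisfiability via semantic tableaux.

No, unsatisfiable

1. ¬(□(r → ¬q) → ◇□(r → ¬q)), w0
2. □(r → ¬q), w0
3. ¬◇□(r → ¬q), w0
4. r → ¬q, w0
5. ¬□(r → ¬q), w0
6. ¬q, w0
7. ¬(r → ¬q), w1
8. r, w1
9. q, w1
10. r → ¬q, w1
11. ¬□(r → ¬q), w1
12. ¬q, w1
Accessibility: w0Rw0, w0Rw1, w1Rw1
Branch closes: q and ¬q both at w1.
(One branch shown.) All branches close.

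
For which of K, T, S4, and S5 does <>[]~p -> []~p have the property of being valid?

S5

S4-tableau for the negation ~(<>[]~p -> []~p):
1. ~(<>[]~p -> []~p), 0
2. <>[]~p, 0
3. ~[]~p, 0
4. []~p, 1
5. ~p, 1
6. p, 2
Accessibility: 0R0, 0R1, 0R2, 1R1, 2R2
Complete open branch: countermodel on an S4-frame, so not valid in S4, nor in K, T (the same frame is also a K-frame and a T-frame).
S5-tableau for the negation ~(<>[]~p -> []~p):
1. ~(<>[]~p -> []~p), 0
2. <>[]~p, 0
3. ~[]~p, 0
4. []~p, 1
5. ~p, 0
6. ~p, 1
7. p, 2
8. ~p, 2
Accessibility: 0R0, 0R1, 0R2, 1R0, 1R1, 1R2, 2R0, 2R1, 2R2
Branch closes: p and ~p both at 2.
Every branch closes (one shown): valid in S5.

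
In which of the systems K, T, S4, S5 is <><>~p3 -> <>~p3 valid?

S4, S5

T-tableau for the negation ~(<><>~p3 -> <>~p3):
1. ~(<><>~p3 -> <>~p3), 0
2. <><>~p3, 0
3. ~<>~p3, 0
4. p3, 0
5. <>~p3, 1
6. p3, 1
7. ~p3, 2
Accessibility: 0R0, 0R1, 1R1, 1R2, 2R2
Complete open branch: countermodel on a T-frame, so not valid in T, nor in K (the same frame is also a K-frame).
S4-tableau for the negation ~(<><>~p3 -> <>~p3):
1. ~(<><>~p3 -> <>~p3), 0
2. <><>~p3, 0
3. ~<>~p3, 0
4. p3, 0
5. <>~p3, 1
6. p3, 1
7. ~p3, 2
8. p3, 2
Accessibility: 0R0, 0R1, 0R2, 1R1, 1R2, 2R2
Branch closes: p3 and ~p3 both at 2.
Every branch closes (one shown): valid in S4, hence also in S5 (every theorem of S4 is a theorem of S5).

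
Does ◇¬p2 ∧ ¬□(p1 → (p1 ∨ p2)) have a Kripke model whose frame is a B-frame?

1. ◇¬p2 ∧ ¬□(p1 → (p1 ∨ p2)), w0
2. ◇¬p2, w0
3. ¬□(p1 → (p1 ∨ p2)), w0
4. ¬p2, w1
5. ¬(p1 → (p1 ∨ p2)), w2
6. p1, w2
7. ¬(p1 ∨ p2), w2
8. ¬p1, w2
9. ¬p2, w2
Accessibility: w0Rw0, w0Rw1, w0Rw2, w1Rw0, w1Rw1, w2Rw0, w2Rw2
Branch closes: p1 and ¬p1 both at w2.
(One branch shown.) All branches close.

Unsatisfiable (every branch closes)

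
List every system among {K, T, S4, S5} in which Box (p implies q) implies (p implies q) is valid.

T-tableau for the negation not (Box (p implies q) implies (p implies q)):
1. not (Box (p implies q) implies (p implies q)), 0
2. Box (p implies q), 0
3. not (p implies q), 0
4. p, 0
5. not q, 0
6. p implies q, 0
7. q, 0
Accessibility: 0R0
Branch closes: q and not q both at 0.
Every branch closes (one shown): valid in T, hence also in S4, S5 (every theorem of T is a theorem of S4 and S5).
K-tableau for the negation not (Box (p implies q) implies (p implies q)):
1. not (Box (p implies q) implies (p implies q)), 0
2. Box (p implies q), 0
3. not (p implies q), 0
4. p, 0
5. not q, 0
Complete open branch: countermodel on a K-frame, so not valid in K.

T, S4, S5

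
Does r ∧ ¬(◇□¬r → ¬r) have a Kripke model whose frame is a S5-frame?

Unsatisfiable (every branch closes)

1. r ∧ ¬(◇□¬r → ¬r), w0
2. r, w0
3. ¬(◇□¬r → ¬r), w0
4. ◇□¬r, w0
5. □¬r, w1
6. ¬r, w0
Accessibility: w0Rw0, w0Rw1, w1Rw0, w1Rw1
Branch closes: r and ¬r both at w0.
(One branch shown.) All branches close.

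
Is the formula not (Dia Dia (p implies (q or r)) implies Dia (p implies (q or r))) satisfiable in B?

1. not (Dia Dia (p implies (q or r)) implies Dia (p implies (q or r))), w0
2. Dia Dia (p implies (q or r)), w0
3. not Dia (p implies (q or r)), w0
4. not (p implies (q or r)), w0
5. p, w0
6. not (q or r), w0
7. not q, w0
8. not r, w0
9. Dia (p implies (q or r)), w1
10. not (p implies (q or r)), w1
11. p, w1
12. not (q or r), w1
13. not q, w1
14. not r, w1
15. p implies (q or r), w2
16. q or r, w2
17. r, w2
Accessibility: w0Rw0, w0Rw1, w1Rw0, w1Rw1, w1Rw2, w2Rw1, w2Rw2

Satisfiable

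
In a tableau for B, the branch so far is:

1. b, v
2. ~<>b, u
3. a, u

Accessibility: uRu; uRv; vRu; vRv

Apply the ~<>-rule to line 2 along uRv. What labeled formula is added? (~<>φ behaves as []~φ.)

~<>φ behaves as []~φ: propagate the negated body to each accessible world.

~b, v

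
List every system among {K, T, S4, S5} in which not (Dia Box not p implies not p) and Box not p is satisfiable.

K-tableau for the formula:
1. not (Dia Box not p implies not p) and Box not p, w0
2. not (Dia Box not p implies not p), w0
3. Box not p, w0
4. Dia Box not p, w0
5. p, w0
6. Box not p, w1
7. not p, w1
Accessibility: w0Rw1
Complete open branch: satisfiable in K.
T-tableau for the formula:
1. not (Dia Box not p implies not p) and Box not p, w0
2. not (Dia Box not p implies not p), w0
3. Box not p, w0
4. Dia Box not p, w0
5. p, w0
6. not p, w0
Accessibility: w0Rw0
Branch closes: p and not p both at w0.
Every branch closes (one shown): unsatisfiable in T, hence also in S4, S5 (every S4/S5-frame is a T-frame).

K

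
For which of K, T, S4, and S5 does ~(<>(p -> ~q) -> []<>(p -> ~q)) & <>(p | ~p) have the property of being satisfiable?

K, T, S4

S4-tableau for the formula:
1. ~(<>(p -> ~q) -> []<>(p -> ~q)) & <>(p | ~p), w0
2. ~(<>(p -> ~q) -> []<>(p -> ~q)), w0
3. <>(p | ~p), w0
4. <>(p -> ~q), w0
5. ~[]<>(p -> ~q), w0
6. p | ~p, w1
7. ~p, w1
8. p -> ~q, w2
9. ~q, w2
10. ~<>(p -> ~q), w3
11. ~(p -> ~q), w3
12. p, w3
13. q, w3
Accessibility: w0Rw0, w0Rw1, w0Rw2, w0Rw3, w1Rw1, w2Rw2, w3Rw3
Complete open branch: satisfiable in S4, hence also in K, T (this S4-model is also a K-model and a T-model).
S5-tableau for the formula:
1. ~(<>(p -> ~q) -> []<>(p -> ~q)) & <>(p | ~p), w0
2. ~(<>(p -> ~q) -> []<>(p -> ~q)), w0
3. <>(p | ~p), w0
4. <>(p -> ~q), w0
5. ~[]<>(p -> ~q), w0
6. p | ~p, w1
7. p, w1
8. p -> ~q, w2
9. ~q, w2
10. ~<>(p -> ~q), w3
11. ~(p -> ~q), w0
12. p, w0
13. q, w0
14. ~(p -> ~q), w1
15. q, w1
16. ~(p -> ~q), w2
17. p, w2
18. q, w2
Accessibility: w0Rw0, w0Rw1, w0Rw2, w0Rw3, w1Rw0, w1Rw1, w1Rw2, w1Rw3, w2Rw0, w2Rw1, w2Rw2, w2Rw3, w3Rw0, w3Rw1, w3Rw2, w3Rw3
Branch closes: q and ~q both at w2.
Every branch closes (one shown): unsatisfiable in S5.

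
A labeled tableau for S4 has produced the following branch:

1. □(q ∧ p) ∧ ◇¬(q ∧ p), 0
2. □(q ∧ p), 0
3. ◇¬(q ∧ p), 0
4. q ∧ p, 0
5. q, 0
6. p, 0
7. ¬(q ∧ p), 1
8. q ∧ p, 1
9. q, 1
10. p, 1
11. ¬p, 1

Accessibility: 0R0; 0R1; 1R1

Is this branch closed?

Both p and ¬p appear at 1.

Closed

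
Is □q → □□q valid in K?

Tableau for the negation ¬(□q → □□q):
1. ¬(□q → □□q), u
2. □q, u
3. ¬□□q, u
4. ¬□q, v
5. q, v
6. ¬q, w
Accessibility: uRv, vRw
The negation has an open branch (countermodel exists).

No, not valid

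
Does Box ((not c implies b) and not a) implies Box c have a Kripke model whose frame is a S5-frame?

1. Box ((not c implies b) and not a) implies Box c, w0
2. Box c, w0
3. c, w0
Accessibility: w0Rw0

Satisfiable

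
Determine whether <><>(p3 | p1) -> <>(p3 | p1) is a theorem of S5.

Tableau for the negation ~(<><>(p3 | p1) -> <>(p3 | p1)):
1. ~(<><>(p3 | p1) -> <>(p3 | p1)), 0
2. <><>(p3 | p1), 0
3. ~<>(p3 | p1), 0
4. ~(p3 | p1), 0
5. ~p3, 0
6. ~p1, 0
7. <>(p3 | p1), 1
8. ~(p3 | p1), 1
9. ~p3, 1
10. ~p1, 1
11. p3 | p1, 2
12. ~(p3 | p1), 2
13. ~p3, 2
14. ~p1, 2
15. p1, 2
Accessibility: 0R0, 0R1, 0R2, 1R0, 1R1, 1R2, 2R0, 2R1, 2R2
Branch closes: p1 and ~p1 both at 2.
Every branch of the negation's tableau closes; the branch above is one of them.

Yes, valid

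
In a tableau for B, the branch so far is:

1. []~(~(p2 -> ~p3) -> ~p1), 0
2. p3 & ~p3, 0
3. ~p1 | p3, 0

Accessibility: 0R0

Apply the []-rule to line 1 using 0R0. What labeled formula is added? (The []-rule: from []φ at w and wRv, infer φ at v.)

~(~(p2 -> ~p3) -> ~p1), 0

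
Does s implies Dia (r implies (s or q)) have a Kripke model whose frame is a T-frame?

1. s implies Dia (r implies (s or q)), w0
2. Dia (r implies (s or q)), w0
3. r implies (s or q), w1
4. s or q, w1
5. q, w1
Accessibility: w0Rw0, w0Rw1, w1Rw1

Satisfiable (open branch found)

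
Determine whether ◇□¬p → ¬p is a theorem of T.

Invalid (countermodel exists)

Tableau for the negation ¬(◇□¬p → ¬p):
1. ¬(◇□¬p → ¬p), 0
2. ◇□¬p, 0
3. p, 0
4. □¬p, 1
5. ¬p, 1
Accessibility: 0R0, 0R1, 1R1
The negation has an open branch (countermodel exists).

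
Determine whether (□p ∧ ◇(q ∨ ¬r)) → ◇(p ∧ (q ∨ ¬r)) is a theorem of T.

Yes, valid

Tableau for the negation ¬((□p ∧ ◇(q ∨ ¬r)) → ◇(p ∧ (q ∨ ¬r))):
1. ¬((□p ∧ ◇(q ∨ ¬r)) → ◇(p ∧ (q ∨ ¬r))), w0
2. □p ∧ ◇(q ∨ ¬r), w0   [¬→-rule on 1]
3. ¬◇(p ∧ (q ∨ ¬r)), w0   [¬→-rule on 1]
4. □p, w0   [∧-rule on 2]
5. ◇(q ∨ ¬r), w0   [∧-rule on 2]
6. ¬(p ∧ (q ∨ ¬r)), w0   [¬◇-rule on 3 via w0Rw0]
7. p, w0   [□-rule on 4 via w0Rw0]
8. ¬(q ∨ ¬r), w0   [¬∧-rule on 6 (branches; this branch)]
9. ¬q, w0   [¬∨-rule on 8]
10. r, w0   [¬∨-rule on 8]
11. q ∨ ¬r, w1   [◇-rule on 5: fresh world w1, w0Rw1]
12. ¬(p ∧ (q ∨ ¬r)), w1   [¬◇-rule on 3 via w0Rw1]
13. p, w1   [□-rule on 4 via w0Rw1]
14. ¬r, w1   [∨-rule on 11 (branches; this branch)]
15. ¬(q ∨ ¬r), w1   [¬∧-rule on 12 (branches; this branch)]
16. ¬q, w1   [¬∨-rule on 15]
17. r, w1   [¬∨-rule on 15]
Accessibility: w0Rw0, w0Rw1, w1Rw1
Branch closes: r and ¬r both at w1.
Every branch of the negation's tableau closes; the branch above is one of them.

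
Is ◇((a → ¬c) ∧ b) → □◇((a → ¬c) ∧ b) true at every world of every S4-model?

No, not valid

Tableau for the negation ¬(◇((a → ¬c) ∧ b) → □◇((a → ¬c) ∧ b)):
1. ¬(◇((a → ¬c) ∧ b) → □◇((a → ¬c) ∧ b)), 0
2. ◇((a → ¬c) ∧ b), 0
3. ¬□◇((a → ¬c) ∧ b), 0
4. (a → ¬c) ∧ b, 1
5. a → ¬c, 1
6. b, 1
7. ¬c, 1
8. ¬◇((a → ¬c) ∧ b), 2
9. ¬((a → ¬c) ∧ b), 2
10. ¬b, 2
Accessibility: 0R0, 0R1, 0R2, 1R1, 2R2
The negation has an open branch (countermodel exists).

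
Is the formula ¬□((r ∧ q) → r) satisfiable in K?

1. ¬□((r ∧ q) → r), w0
2. ¬((r ∧ q) → r), w1
3. r ∧ q, w1
4. ¬r, w1
5. r, w1
6. q, w1
Accessibility: w0Rw1
Branch closes: r and ¬r both at w1.
All branches of the tableau close; one closing branch shown above.

Unsatisfiable (every branch closes)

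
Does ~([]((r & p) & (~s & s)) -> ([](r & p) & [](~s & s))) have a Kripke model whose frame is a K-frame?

1. ~([]((r & p) & (~s & s)) -> ([](r & p) & [](~s & s))), 0
2. []((r & p) & (~s & s)), 0   [~->-rule on 1]
3. ~([](r & p) & [](~s & s)), 0   [~->-rule on 1]
4. ~[](~s & s), 0   [~&-rule on 3 (branches; this branch)]
5. ~(~s & s), 1   [~[]-rule on 4: fresh world 1, 0R1]
6. (r & p) & (~s & s), 1   [[]-rule on 2 via 0R1]
7. r & p, 1   [&-rule on 6]
8. ~s & s, 1   [&-rule on 6]
9. r, 1   [&-rule on 7]
10. p, 1   [&-rule on 7]
11. ~s, 1   [&-rule on 8]
12. s, 1   [&-rule on 8]
Accessibility: 0R1
Branch closes: s and ~s both at 1.
All branches of the tableau close; one closing branch shown above.

Unsatisfiable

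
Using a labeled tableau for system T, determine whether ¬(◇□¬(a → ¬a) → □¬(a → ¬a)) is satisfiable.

Satisfiable (open branch found)

1. ¬(◇□¬(a → ¬a) → □¬(a → ¬a)), w0
2. ◇□¬(a → ¬a), w0
3. ¬□¬(a → ¬a), w0
4. □¬(a → ¬a), w1
5. ¬(a → ¬a), w1
6. a, w1
7. a → ¬a, w2
8. ¬a, w2
Accessibility: w0Rw0, w0Rw1, w0Rw2, w1Rw1, w2Rw2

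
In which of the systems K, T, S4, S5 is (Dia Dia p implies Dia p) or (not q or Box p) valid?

T-tableau for the negation not ((Dia Dia p implies Dia p) or (not q or Box p)):
1. not ((Dia Dia p implies Dia p) or (not q or Box p)), w0
2. not (Dia Dia p implies Dia p), w0
3. not (not q or Box p), w0
4. Dia Dia p, w0
5. not Dia p, w0
6. q, w0
7. not Box p, w0
8. not p, w0
9. Dia p, w1
10. not p, w1
11. not p, w2
12. p, w3
Accessibility: w0Rw0, w0Rw1, w0Rw2, w1Rw1, w1Rw3, w2Rw2, w3Rw3
Complete open branch: countermodel on a T-frame, so not valid in T, nor in K (the same frame is also a K-frame).
S4-tableau for the negation not ((Dia Dia p implies Dia p) or (not q or Box p)):
1. not ((Dia Dia p implies Dia p) or (not q or Box p)), w0
2. not (Dia Dia p implies Dia p), w0
3. not (not q or Box p), w0
4. Dia Dia p, w0
5. not Dia p, w0
6. q, w0
7. not Box p, w0
8. not p, w0
9. Dia p, w1
10. not p, w1
11. not p, w2
12. p, w3
13. not p, w3
Accessibility: w0Rw0, w0Rw1, w0Rw2, w0Rw3, w1Rw1, w1Rw3, w2Rw2, w3Rw3
Branch closes: p and not p both at w3.
Every branch closes (one shown): valid in S4, hence also in S5 (every theorem of S4 is a theorem of S5).

S4, S5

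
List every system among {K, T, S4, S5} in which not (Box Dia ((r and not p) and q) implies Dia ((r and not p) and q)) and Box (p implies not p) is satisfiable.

K

K-tableau for the formula:
1. not (Box Dia ((r and not p) and q) implies Dia ((r and not p) and q)) and Box (p implies not p), 0
2. not (Box Dia ((r and not p) and q) implies Dia ((r and not p) and q)), 0   [and-rule on 1]
3. Box (p implies not p), 0   [and-rule on 1]
4. Box Dia ((r and not p) and q), 0   [neg-implies-rule on 2]
5. not Dia ((r and not p) and q), 0   [neg-implies-rule on 2]
Complete open branch: satisfiable in K.
T-tableau for the formula:
1. not (Box Dia ((r and not p) and q) implies Dia ((r and not p) and q)) and Box (p implies not p), 0
2. not (Box Dia ((r and not p) and q) implies Dia ((r and not p) and q)), 0   [and-rule on 1]
3. Box (p implies not p), 0   [and-rule on 1]
4. Box Dia ((r and not p) and q), 0   [neg-implies-rule on 2]
5. not Dia ((r and not p) and q), 0   [neg-implies-rule on 2]
6. p implies not p, 0   [Box-rule on 3 via 0R0]
7. Dia ((r and not p) and q), 0   [Box-rule on 4 via 0R0]
8. not ((r and not p) and q), 0   [neg-Dia-rule on 5 via 0R0]
9. not p, 0   [implies-rule on 6 (branches; this branch)]
10. not (r and not p), 0   [neg-and-rule on 8 (branches; this branch)]
11. not r, 0   [neg-and-rule on 10 (branches; this branch)]
12. (r and not p) and q, 1   [Dia-rule on 7: fresh world 1, 0R1]
13. r and not p, 1   [and-rule on 12]
14. q, 1   [and-rule on 12]
15. r, 1   [and-rule on 13]
16. not p, 1   [and-rule on 13]
17. p implies not p, 1   [Box-rule on 3 via 0R1]
18. Dia ((r and not p) and q), 1   [Box-rule on 4 via 0R1]
19. not ((r and not p) and q), 1   [neg-Dia-rule on 5 via 0R1]
20. not (r and not p), 1   [neg-and-rule on 19 (branches; this branch)]
21. p, 1   [neg-and-rule on 20 (branches; this branch)]
Accessibility: 0R0, 0R1, 1R1
Branch closes: p and not p both at 1.
Every branch closes (one shown): unsatisfiable in T, hence also in S4, S5 (every S4/S5-frame is a T-frame).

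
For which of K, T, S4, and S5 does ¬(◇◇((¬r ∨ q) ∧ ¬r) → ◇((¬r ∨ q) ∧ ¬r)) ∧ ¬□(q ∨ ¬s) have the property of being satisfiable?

K, T

T-tableau for the formula:
1. ¬(◇◇((¬r ∨ q) ∧ ¬r) → ◇((¬r ∨ q) ∧ ¬r)) ∧ ¬□(q ∨ ¬s), 0
2. ¬(◇◇((¬r ∨ q) ∧ ¬r) → ◇((¬r ∨ q) ∧ ¬r)), 0
3. ¬□(q ∨ ¬s), 0
4. ◇◇((¬r ∨ q) ∧ ¬r), 0
5. ¬◇((¬r ∨ q) ∧ ¬r), 0
6. ¬((¬r ∨ q) ∧ ¬r), 0
7. r, 0
8. ¬(q ∨ ¬s), 1
9. ¬q, 1
10. s, 1
11. ¬((¬r ∨ q) ∧ ¬r), 1
12. r, 1
13. ◇((¬r ∨ q) ∧ ¬r), 2
14. ¬((¬r ∨ q) ∧ ¬r), 2
15. r, 2
16. (¬r ∨ q) ∧ ¬r, 3
17. ¬r ∨ q, 3
18. ¬r, 3
19. q, 3
Accessibility: 0R0, 0R1, 0R2, 1R1, 2R2, 2R3, 3R3
Complete open branch: satisfiable in T, hence also in K (this T-model is also a K-model).
S4-tableau for the formula:
1. ¬(◇◇((¬r ∨ q) ∧ ¬r) → ◇((¬r ∨ q) ∧ ¬r)) ∧ ¬□(q ∨ ¬s), 0
2. ¬(◇◇((¬r ∨ q) ∧ ¬r) → ◇((¬r ∨ q) ∧ ¬r)), 0
3. ¬□(q ∨ ¬s), 0
4. ◇◇((¬r ∨ q) ∧ ¬r), 0
5. ¬◇((¬r ∨ q) ∧ ¬r), 0
6. ¬((¬r ∨ q) ∧ ¬r), 0
7. ¬(¬r ∨ q), 0
8. r, 0
9. ¬q, 0
10. ¬(q ∨ ¬s), 1
11. ¬q, 1
12. s, 1
13. ¬((¬r ∨ q) ∧ ¬r), 1
14. ¬(¬r ∨ q), 1
15. r, 1
16. ◇((¬r ∨ q) ∧ ¬r), 2
17. ¬((¬r ∨ q) ∧ ¬r), 2
18. ¬(¬r ∨ q), 2
19. r, 2
20. ¬q, 2
21. (¬r ∨ q) ∧ ¬r, 3
22. ¬r ∨ q, 3
23. ¬r, 3
24. ¬((¬r ∨ q) ∧ ¬r), 3
25. q, 3
26. ¬(¬r ∨ q), 3
27. r, 3
28. ¬q, 3
Accessibility: 0R0, 0R1, 0R2, 0R3, 1R1, 2R2, 2R3, 3R3
Branch closes: r and ¬r both at 3.
Every branch closes (one shown): unsatisfiable in S4, hence also in S5 (every S5-frame is an S4-frame).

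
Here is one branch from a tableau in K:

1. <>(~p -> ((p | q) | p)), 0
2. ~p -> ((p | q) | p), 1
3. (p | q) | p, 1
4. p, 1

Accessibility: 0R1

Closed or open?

No atom appears with both signs at the same world.

Open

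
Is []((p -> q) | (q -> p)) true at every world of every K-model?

Valid

Tableau for the negation ~[]((p -> q) | (q -> p)):
1. ~[]((p -> q) | (q -> p)), u
2. ~((p -> q) | (q -> p)), v
3. ~(p -> q), v
4. ~(q -> p), v
5. p, v
6. ~q, v
7. q, v
8. ~p, v
Accessibility: uRv
Branch closes: q and ~q both at v.
All branches of the negation close; one closing branch shown above.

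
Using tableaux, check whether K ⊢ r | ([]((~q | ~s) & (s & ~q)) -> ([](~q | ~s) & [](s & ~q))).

Tableau for the negation ~(r | ([]((~q | ~s) & (s & ~q)) -> ([](~q | ~s) & [](s & ~q)))):
1. ~(r | ([]((~q | ~s) & (s & ~q)) -> ([](~q | ~s) & [](s & ~q)))), u
2. ~r, u
3. ~([]((~q | ~s) & (s & ~q)) -> ([](~q | ~s) & [](s & ~q))), u
4. []((~q | ~s) & (s & ~q)), u
5. ~([](~q | ~s) & [](s & ~q)), u
6. ~[](s & ~q), u
7. ~(s & ~q), v
8. (~q | ~s) & (s & ~q), v
9. ~q | ~s, v
10. s & ~q, v
11. s, v
12. ~q, v
13. q, v
Accessibility: uRv
Branch closes: q and ~q both at v.
Every branch of the negation's tableau closes; the branch above is one of them.

Yes, valid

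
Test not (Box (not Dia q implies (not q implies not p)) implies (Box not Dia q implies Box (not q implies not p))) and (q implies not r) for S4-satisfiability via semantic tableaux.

Unsatisfiable (every branch closes)

1. not (Box (not Dia q implies (not q implies not p)) implies (Box not Dia q implies Box (not q implies not p))) and (q implies not r), u
2. not (Box (not Dia q implies (not q implies not p)) implies (Box not Dia q implies Box (not q implies not p))), u
3. q implies not r, u
4. Box (not Dia q implies (not q implies not p)), u
5. not (Box not Dia q implies Box (not q implies not p)), u
6. Box not Dia q, u
7. not Box (not q implies not p), u
8. not Dia q implies (not q implies not p), u
9. not Dia q, u
10. not q, u
11. not r, u
12. not q implies not p, u
13. not p, u
14. not (not q implies not p), v
15. not q, v
16. p, v
17. not Dia q implies (not q implies not p), v
18. not Dia q, v
19. Dia q, v
20. q, w
21. not Dia q implies (not q implies not p), w
22. not Dia q, w
23. not q, w
Accessibility: uRu, uRv, uRw, vRv, vRw, wRw
Branch closes: q and not q both at w.
All branches of the tableau close; one closing branch shown above.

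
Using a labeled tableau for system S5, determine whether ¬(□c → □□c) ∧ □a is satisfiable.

No, unsatisfiable

1. ¬(□c → □□c) ∧ □a, w0
2. ¬(□c → □□c), w0
3. □a, w0
4. □c, w0
5. ¬□□c, w0
6. a, w0
7. c, w0
8. ¬□c, w1
9. a, w1
10. c, w1
11. ¬c, w2
12. a, w2
13. c, w2
Accessibility: w0Rw0, w0Rw1, w0Rw2, w1Rw0, w1Rw1, w1Rw2, w2Rw0, w2Rw1, w2Rw2
Branch closes: c and ¬c both at w2.
Every branch closes; the branch above is one of them.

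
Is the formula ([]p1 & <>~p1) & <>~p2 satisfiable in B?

Unsatisfiable

1. ([]p1 & <>~p1) & <>~p2, 0
2. []p1 & <>~p1, 0
3. <>~p2, 0
4. []p1, 0
5. <>~p1, 0
6. p1, 0
7. ~p2, 1
8. p1, 1
9. ~p1, 2
10. p1, 2
Accessibility: 0R0, 0R1, 0R2, 1R0, 1R1, 2R0, 2R2
Branch closes: p1 and ~p1 both at 2.
All branches of the tableau close; one closing branch shown above.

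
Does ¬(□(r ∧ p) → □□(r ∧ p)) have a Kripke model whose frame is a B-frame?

1. ¬(□(r ∧ p) → □□(r ∧ p)), 0
2. □(r ∧ p), 0
3. ¬□□(r ∧ p), 0
4. r ∧ p, 0
5. r, 0
6. p, 0
7. ¬□(r ∧ p), 1
8. r ∧ p, 1
9. r, 1
10. p, 1
11. ¬(r ∧ p), 2
12. ¬p, 2
Accessibility: 0R0, 0R1, 1R0, 1R1, 1R2, 2R1, 2R2

Yes, satisfiable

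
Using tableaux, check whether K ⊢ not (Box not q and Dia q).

Tableau for the negation Box not q and Dia q:
1. Box not q and Dia q, 0
2. Box not q, 0
3. Dia q, 0
4. q, 1
5. not q, 1
Accessibility: 0R1
Branch closes: q and not q both at 1.
All branches of the negation close; one closing branch shown above.

Yes, valid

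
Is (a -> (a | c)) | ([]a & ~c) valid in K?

Yes, valid

Tableau for the negation ~((a -> (a | c)) | ([]a & ~c)):
1. ~((a -> (a | c)) | ([]a & ~c)), u
2. ~(a -> (a | c)), u
3. ~([]a & ~c), u
4. a, u
5. ~(a | c), u
6. ~a, u
7. ~c, u
Branch closes: a and ~a both at u.
All branches of the negation close; one closing branch shown above.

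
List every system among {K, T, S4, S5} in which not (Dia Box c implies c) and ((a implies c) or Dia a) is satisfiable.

S5-tableau for the formula:
1. not (Dia Box c implies c) and ((a implies c) or Dia a), w0
2. not (Dia Box c implies c), w0   [and-rule on 1]
3. (a implies c) or Dia a, w0   [and-rule on 1]
4. Dia Box c, w0   [neg-implies-rule on 2]
5. not c, w0   [neg-implies-rule on 2]
6. a implies c, w0   [or-rule on 3 (branches; this branch)]
7. not a, w0   [implies-rule on 6 (branches; this branch)]
8. Box c, w1   [Dia-rule on 4: fresh world w1, w0Rw1]
9. c, w0   [Box-rule on 8 via w1Rw0]
Accessibility: w0Rw0, w0Rw1, w1Rw0, w1Rw1
Branch closes: c and not c both at w0.
Every branch closes (one shown): unsatisfiable in S5.
S4-tableau for the formula:
1. not (Dia Box c implies c) and ((a implies c) or Dia a), w0
2. not (Dia Box c implies c), w0   [and-rule on 1]
3. (a implies c) or Dia a, w0   [and-rule on 1]
4. Dia Box c, w0   [neg-implies-rule on 2]
5. not c, w0   [neg-implies-rule on 2]
6. Dia a, w0   [or-rule on 3 (branches; this branch)]
7. Box c, w1   [Dia-rule on 4: fresh world w1, w0Rw1]
8. c, w1   [Box-rule on 7 via w1Rw1]
9. a, w2   [Dia-rule on 6: fresh world w2, w0Rw2]
Accessibility: w0Rw0, w0Rw1, w0Rw2, w1Rw1, w2Rw2
Complete open branch: satisfiable in S4, hence also in K, T (this S4-model is also a K-model and a T-model).

K, T, S4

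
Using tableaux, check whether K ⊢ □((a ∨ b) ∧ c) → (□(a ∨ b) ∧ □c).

Valid

Tableau for the negation ¬(□((a ∨ b) ∧ c) → (□(a ∨ b) ∧ □c)):
1. ¬(□((a ∨ b) ∧ c) → (□(a ∨ b) ∧ □c)), u
2. □((a ∨ b) ∧ c), u
3. ¬(□(a ∨ b) ∧ □c), u
4. ¬□(a ∨ b), u
5. ¬(a ∨ b), v
6. ¬a, v
7. ¬b, v
8. (a ∨ b) ∧ c, v
9. a ∨ b, v
10. c, v
11. b, v
Accessibility: uRv
Branch closes: b and ¬b both at v.
Every branch of the negation's tableau closes; the branch above is one of them.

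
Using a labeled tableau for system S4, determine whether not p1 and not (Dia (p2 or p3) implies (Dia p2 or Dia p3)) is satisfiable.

1. not p1 and not (Dia (p2 or p3) implies (Dia p2 or Dia p3)), u
2. not p1, u
3. not (Dia (p2 or p3) implies (Dia p2 or Dia p3)), u
4. Dia (p2 or p3), u
5. not (Dia p2 or Dia p3), u
6. not Dia p2, u
7. not Dia p3, u
8. not p2, u
9. not p3, u
10. p2 or p3, v
11. not p2, v
12. not p3, v
13. p3, v
Accessibility: uRu, uRv, vRv
Branch closes: p3 and not p3 both at v.
All branches of the tableau close; one closing branch shown above.

No, unsatisfiable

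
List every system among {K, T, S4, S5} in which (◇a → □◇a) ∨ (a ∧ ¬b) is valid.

S5

S5-tableau for the negation ¬((◇a → □◇a) ∨ (a ∧ ¬b)):
1. ¬((◇a → □◇a) ∨ (a ∧ ¬b)), u
2. ¬(◇a → □◇a), u
3. ¬(a ∧ ¬b), u
4. ◇a, u
5. ¬□◇a, u
6. b, u
7. a, v
8. ¬◇a, w
9. ¬a, u
10. ¬a, v
Accessibility: uRu, uRv, uRw, vRu, vRv, vRw, wRu, wRv, wRw
Branch closes: a and ¬a both at v.
Every branch closes (one shown): valid in S5.
S4-tableau for the negation ¬((◇a → □◇a) ∨ (a ∧ ¬b)):
1. ¬((◇a → □◇a) ∨ (a ∧ ¬b)), u
2. ¬(◇a → □◇a), u
3. ¬(a ∧ ¬b), u
4. ◇a, u
5. ¬□◇a, u
6. b, u
7. a, v
8. ¬◇a, w
9. ¬a, w
Accessibility: uRu, uRv, uRw, vRv, wRw
Complete open branch: countermodel on an S4-frame, so not valid in S4, nor in K, T (the same frame is also a K-frame and a T-frame).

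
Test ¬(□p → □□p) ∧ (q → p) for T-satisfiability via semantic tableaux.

1. ¬(□p → □□p) ∧ (q → p), w0
2. ¬(□p → □□p), w0
3. q → p, w0
4. □p, w0
5. ¬□□p, w0
6. p, w0
7. ¬□p, w1
8. p, w1
9. ¬p, w2
Accessibility: w0Rw0, w0Rw1, w1Rw1, w1Rw2, w2Rw2

Satisfiable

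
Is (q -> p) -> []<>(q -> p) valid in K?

Tableau for the negation ~((q -> p) -> []<>(q -> p)):
1. ~((q -> p) -> []<>(q -> p)), u
2. q -> p, u
3. ~[]<>(q -> p), u
4. p, u
5. ~<>(q -> p), v
Accessibility: uRv
The negation has an open branch (countermodel exists).

Invalid (countermodel exists)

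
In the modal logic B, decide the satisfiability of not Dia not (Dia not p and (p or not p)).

Satisfiable (open branch found)

1. not Dia not (Dia not p and (p or not p)), w0
2. Dia not p and (p or not p), w0   [neg-Dia-rule on 1 via w0Rw0]
3. Dia not p, w0   [and-rule on 2]
4. p or not p, w0   [and-rule on 2]
5. not p, w0   [or-rule on 4 (branches; this branch)]
6. not p, w1   [Dia-rule on 3: fresh world w1, w0Rw1]
7. Dia not p and (p or not p), w1   [neg-Dia-rule on 1 via w0Rw1]
8. Dia not p, w1   [and-rule on 7]
9. p or not p, w1   [and-rule on 7]
10. not p, w2   [Dia-rule on 8: fresh world w2, w1Rw2]
Accessibility: w0Rw0, w0Rw1, w1Rw0, w1Rw1, w1Rw2, w2Rw1, w2Rw2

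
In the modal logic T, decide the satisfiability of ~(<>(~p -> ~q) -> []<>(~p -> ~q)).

1. ~(<>(~p -> ~q) -> []<>(~p -> ~q)), 0
2. <>(~p -> ~q), 0
3. ~[]<>(~p -> ~q), 0
4. ~p -> ~q, 1
5. ~q, 1
6. ~<>(~p -> ~q), 2
7. ~(~p -> ~q), 2
8. ~p, 2
9. q, 2
Accessibility: 0R0, 0R1, 0R2, 1R1, 2R2

Satisfiable (open branch found)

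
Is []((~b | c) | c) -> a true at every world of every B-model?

Not valid

Tableau for the negation ~([]((~b | c) | c) -> a):
1. ~([]((~b | c) | c) -> a), 0
2. []((~b | c) | c), 0
3. ~a, 0
4. (~b | c) | c, 0
5. c, 0
Accessibility: 0R0
The negation has an open branch (countermodel exists).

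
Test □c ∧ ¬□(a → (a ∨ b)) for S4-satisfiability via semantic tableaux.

1. □c ∧ ¬□(a → (a ∨ b)), 0
2. □c, 0
3. ¬□(a → (a ∨ b)), 0
4. c, 0
5. ¬(a → (a ∨ b)), 1
6. a, 1
7. ¬(a ∨ b), 1
8. ¬a, 1
9. ¬b, 1
Accessibility: 0R0, 0R1, 1R1
Branch closes: a and ¬a both at 1.
(One branch shown.) All branches close.

Unsatisfiable (every branch closes)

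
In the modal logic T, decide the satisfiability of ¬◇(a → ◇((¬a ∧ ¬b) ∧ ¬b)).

1. ¬◇(a → ◇((¬a ∧ ¬b) ∧ ¬b)), u
2. ¬(a → ◇((¬a ∧ ¬b) ∧ ¬b)), u   [¬◇-rule on 1 via uRu]
3. a, u   [¬→-rule on 2]
4. ¬◇((¬a ∧ ¬b) ∧ ¬b), u   [¬→-rule on 2]
5. ¬((¬a ∧ ¬b) ∧ ¬b), u   [¬◇-rule on 4 via uRu]
6. b, u   [¬∧-rule on 5 (branches; this branch)]
Accessibility: uRu

Yes, satisfiable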